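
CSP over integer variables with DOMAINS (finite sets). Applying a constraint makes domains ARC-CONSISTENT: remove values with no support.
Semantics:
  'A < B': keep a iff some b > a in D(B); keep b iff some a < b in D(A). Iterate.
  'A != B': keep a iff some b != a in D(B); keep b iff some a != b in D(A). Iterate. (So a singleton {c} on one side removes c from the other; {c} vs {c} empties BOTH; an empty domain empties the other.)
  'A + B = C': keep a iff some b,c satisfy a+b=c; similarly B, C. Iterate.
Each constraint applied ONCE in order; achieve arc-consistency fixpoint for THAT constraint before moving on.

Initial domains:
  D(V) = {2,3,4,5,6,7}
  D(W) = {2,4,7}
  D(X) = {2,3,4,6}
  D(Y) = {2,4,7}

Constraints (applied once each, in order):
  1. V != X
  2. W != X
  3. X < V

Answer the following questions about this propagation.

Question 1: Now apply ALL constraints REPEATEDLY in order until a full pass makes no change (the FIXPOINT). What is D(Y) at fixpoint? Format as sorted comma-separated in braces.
pass 0 (initial): D(Y)={2,4,7}
pass 1: V {2,3,4,5,6,7}->{3,4,5,6,7}
pass 2: no change
Fixpoint after 2 passes: D(Y) = {2,4,7}

Answer: {2,4,7}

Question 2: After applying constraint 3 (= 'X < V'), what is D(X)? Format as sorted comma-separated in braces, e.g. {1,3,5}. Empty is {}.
Constraint 1 (V != X) on D(V)={2,3,4,5,6,7} D(X)={2,3,4,6}: no change
Constraint 2 (W != X) on D(W)={2,4,7} D(X)={2,3,4,6}: no change
Constraint 3 (X < V) on D(X)={2,3,4,6} D(V)={2,3,4,5,6,7}: V {2,3,4,5,6,7}->{3,4,5,6,7}
So after constraint 3: D(X) = {2,3,4,6}

Answer: {2,3,4,6}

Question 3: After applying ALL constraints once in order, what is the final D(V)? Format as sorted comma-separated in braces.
Constraint 1 (V != X) on D(V)={2,3,4,5,6,7} D(X)={2,3,4,6}: no change
Constraint 2 (W != X) on D(W)={2,4,7} D(X)={2,3,4,6}: no change
Constraint 3 (X < V) on D(X)={2,3,4,6} D(V)={2,3,4,5,6,7}: V {2,3,4,5,6,7}->{3,4,5,6,7}
So after all 3 constraints: D(V) = {3,4,5,6,7}

Answer: {3,4,5,6,7}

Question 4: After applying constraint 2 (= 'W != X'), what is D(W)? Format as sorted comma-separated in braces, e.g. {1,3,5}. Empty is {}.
Answer: {2,4,7}

Derivation:
Constraint 1 (V != X) on D(V)={2,3,4,5,6,7} D(X)={2,3,4,6}: no change
Constraint 2 (W != X) on D(W)={2,4,7} D(X)={2,3,4,6}: no change
So after constraint 2: D(W) = {2,4,7}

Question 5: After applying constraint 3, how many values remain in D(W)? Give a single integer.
Constraint 1 (V != X) on D(V)={2,3,4,5,6,7} D(X)={2,3,4,6}: no change
Constraint 2 (W != X) on D(W)={2,4,7} D(X)={2,3,4,6}: no change
Constraint 3 (X < V) on D(X)={2,3,4,6} D(V)={2,3,4,5,6,7}: V {2,3,4,5,6,7}->{3,4,5,6,7}
So after constraint 3: D(W)={2,4,7}, size = 3

Answer: 3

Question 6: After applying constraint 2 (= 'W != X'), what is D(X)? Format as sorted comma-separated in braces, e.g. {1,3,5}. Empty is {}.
Answer: {2,3,4,6}

Derivation:
Constraint 1 (V != X) on D(V)={2,3,4,5,6,7} D(X)={2,3,4,6}: no change
Constraint 2 (W != X) on D(W)={2,4,7} D(X)={2,3,4,6}: no change
So after constraint 2: D(X) = {2,3,4,6}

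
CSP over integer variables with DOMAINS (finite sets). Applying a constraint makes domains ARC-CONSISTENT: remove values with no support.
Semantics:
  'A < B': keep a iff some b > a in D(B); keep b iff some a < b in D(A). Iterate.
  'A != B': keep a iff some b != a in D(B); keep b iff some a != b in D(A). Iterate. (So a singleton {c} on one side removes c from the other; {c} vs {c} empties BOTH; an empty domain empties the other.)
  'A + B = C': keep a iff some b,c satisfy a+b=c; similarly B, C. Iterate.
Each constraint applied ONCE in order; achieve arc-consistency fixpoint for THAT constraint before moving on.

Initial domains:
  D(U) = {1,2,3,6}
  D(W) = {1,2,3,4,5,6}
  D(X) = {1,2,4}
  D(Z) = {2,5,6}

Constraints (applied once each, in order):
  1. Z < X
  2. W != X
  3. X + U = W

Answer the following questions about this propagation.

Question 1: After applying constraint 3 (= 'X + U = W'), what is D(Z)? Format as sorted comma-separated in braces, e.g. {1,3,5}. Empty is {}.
Constraint 1 (Z < X) on D(Z)={2,5,6} D(X)={1,2,4}: Z {2,5,6}->{2}; X {1,2,4}->{4}
Constraint 2 (W != X) on D(W)={1,2,3,4,5,6} D(X)={4}: W {1,2,3,4,5,6}->{1,2,3,5,6}
Constraint 3 (X + U = W) on D(X)={4} D(U)={1,2,3,6} D(W)={1,2,3,5,6}: U {1,2,3,6}->{1,2}; W {1,2,3,5,6}->{5,6}
So after constraint 3: D(Z) = {2}

Answer: {2}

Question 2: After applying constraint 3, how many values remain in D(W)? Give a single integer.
Answer: 2

Derivation:
Constraint 1 (Z < X) on D(Z)={2,5,6} D(X)={1,2,4}: Z {2,5,6}->{2}; X {1,2,4}->{4}
Constraint 2 (W != X) on D(W)={1,2,3,4,5,6} D(X)={4}: W {1,2,3,4,5,6}->{1,2,3,5,6}
Constraint 3 (X + U = W) on D(X)={4} D(U)={1,2,3,6} D(W)={1,2,3,5,6}: U {1,2,3,6}->{1,2}; W {1,2,3,5,6}->{5,6}
So after constraint 3: D(W)={5,6}, size = 2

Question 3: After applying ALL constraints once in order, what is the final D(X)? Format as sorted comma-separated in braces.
Answer: {4}

Derivation:
Constraint 1 (Z < X) on D(Z)={2,5,6} D(X)={1,2,4}: Z {2,5,6}->{2}; X {1,2,4}->{4}
Constraint 2 (W != X) on D(W)={1,2,3,4,5,6} D(X)={4}: W {1,2,3,4,5,6}->{1,2,3,5,6}
Constraint 3 (X + U = W) on D(X)={4} D(U)={1,2,3,6} D(W)={1,2,3,5,6}: U {1,2,3,6}->{1,2}; W {1,2,3,5,6}->{5,6}
So after all 3 constraints: D(X) = {4}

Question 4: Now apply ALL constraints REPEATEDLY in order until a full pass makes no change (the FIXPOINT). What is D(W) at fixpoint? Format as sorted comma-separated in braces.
Answer: {5,6}

Derivation:
pass 0 (initial): D(W)={1,2,3,4,5,6}
pass 1: U {1,2,3,6}->{1,2}; W {1,2,3,4,5,6}->{5,6}; X {1,2,4}->{4}; Z {2,5,6}->{2}
pass 2: no change
Fixpoint after 2 passes: D(W) = {5,6}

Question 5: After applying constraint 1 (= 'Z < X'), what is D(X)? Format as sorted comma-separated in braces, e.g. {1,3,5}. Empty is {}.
Constraint 1 (Z < X) on D(Z)={2,5,6} D(X)={1,2,4}: Z {2,5,6}->{2}; X {1,2,4}->{4}
So after constraint 1: D(X) = {4}

Answer: {4}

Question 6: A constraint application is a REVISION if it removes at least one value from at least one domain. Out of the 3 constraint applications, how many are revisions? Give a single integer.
Constraint 1 (Z < X) on D(Z)={2,5,6} D(X)={1,2,4}: Z {2,5,6}->{2}; X {1,2,4}->{4} => REVISION
Constraint 2 (W != X) on D(W)={1,2,3,4,5,6} D(X)={4}: W {1,2,3,4,5,6}->{1,2,3,5,6} => REVISION
Constraint 3 (X + U = W) on D(X)={4} D(U)={1,2,3,6} D(W)={1,2,3,5,6}: U {1,2,3,6}->{1,2}; W {1,2,3,5,6}->{5,6} => REVISION
Total revisions = 3

Answer: 3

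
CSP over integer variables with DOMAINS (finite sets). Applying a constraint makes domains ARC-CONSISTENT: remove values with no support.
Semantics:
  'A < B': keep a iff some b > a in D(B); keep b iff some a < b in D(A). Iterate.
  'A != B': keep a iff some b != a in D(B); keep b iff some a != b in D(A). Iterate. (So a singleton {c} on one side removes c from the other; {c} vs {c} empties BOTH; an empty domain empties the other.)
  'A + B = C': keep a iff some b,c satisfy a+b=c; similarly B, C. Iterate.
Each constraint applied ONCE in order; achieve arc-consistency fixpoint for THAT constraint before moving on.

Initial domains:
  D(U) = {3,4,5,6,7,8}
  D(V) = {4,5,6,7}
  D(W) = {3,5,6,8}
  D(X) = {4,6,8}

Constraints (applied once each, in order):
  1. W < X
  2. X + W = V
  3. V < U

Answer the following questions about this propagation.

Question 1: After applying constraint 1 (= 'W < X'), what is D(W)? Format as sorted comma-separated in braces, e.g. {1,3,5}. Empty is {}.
Constraint 1 (W < X) on D(W)={3,5,6,8} D(X)={4,6,8}: W {3,5,6,8}->{3,5,6}
So after constraint 1: D(W) = {3,5,6}

Answer: {3,5,6}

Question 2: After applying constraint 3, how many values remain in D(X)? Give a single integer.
Answer: 1

Derivation:
Constraint 1 (W < X) on D(W)={3,5,6,8} D(X)={4,6,8}: W {3,5,6,8}->{3,5,6}
Constraint 2 (X + W = V) on D(X)={4,6,8} D(W)={3,5,6} D(V)={4,5,6,7}: X {4,6,8}->{4}; W {3,5,6}->{3}; V {4,5,6,7}->{7}
Constraint 3 (V < U) on D(V)={7} D(U)={3,4,5,6,7,8}: U {3,4,5,6,7,8}->{8}
So after constraint 3: D(X)={4}, size = 1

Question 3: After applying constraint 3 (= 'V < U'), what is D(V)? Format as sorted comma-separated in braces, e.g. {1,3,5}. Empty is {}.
Answer: {7}

Derivation:
Constraint 1 (W < X) on D(W)={3,5,6,8} D(X)={4,6,8}: W {3,5,6,8}->{3,5,6}
Constraint 2 (X + W = V) on D(X)={4,6,8} D(W)={3,5,6} D(V)={4,5,6,7}: X {4,6,8}->{4}; W {3,5,6}->{3}; V {4,5,6,7}->{7}
Constraint 3 (V < U) on D(V)={7} D(U)={3,4,5,6,7,8}: U {3,4,5,6,7,8}->{8}
So after constraint 3: D(V) = {7}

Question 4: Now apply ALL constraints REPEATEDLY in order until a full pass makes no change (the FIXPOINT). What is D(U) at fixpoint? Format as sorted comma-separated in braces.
pass 0 (initial): D(U)={3,4,5,6,7,8}
pass 1: U {3,4,5,6,7,8}->{8}; V {4,5,6,7}->{7}; W {3,5,6,8}->{3}; X {4,6,8}->{4}
pass 2: no change
Fixpoint after 2 passes: D(U) = {8}

Answer: {8}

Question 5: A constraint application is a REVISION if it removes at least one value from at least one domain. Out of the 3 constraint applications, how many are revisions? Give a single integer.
Constraint 1 (W < X) on D(W)={3,5,6,8} D(X)={4,6,8}: W {3,5,6,8}->{3,5,6} => REVISION
Constraint 2 (X + W = V) on D(X)={4,6,8} D(W)={3,5,6} D(V)={4,5,6,7}: X {4,6,8}->{4}; W {3,5,6}->{3}; V {4,5,6,7}->{7} => REVISION
Constraint 3 (V < U) on D(V)={7} D(U)={3,4,5,6,7,8}: U {3,4,5,6,7,8}->{8} => REVISION
Total revisions = 3

Answer: 3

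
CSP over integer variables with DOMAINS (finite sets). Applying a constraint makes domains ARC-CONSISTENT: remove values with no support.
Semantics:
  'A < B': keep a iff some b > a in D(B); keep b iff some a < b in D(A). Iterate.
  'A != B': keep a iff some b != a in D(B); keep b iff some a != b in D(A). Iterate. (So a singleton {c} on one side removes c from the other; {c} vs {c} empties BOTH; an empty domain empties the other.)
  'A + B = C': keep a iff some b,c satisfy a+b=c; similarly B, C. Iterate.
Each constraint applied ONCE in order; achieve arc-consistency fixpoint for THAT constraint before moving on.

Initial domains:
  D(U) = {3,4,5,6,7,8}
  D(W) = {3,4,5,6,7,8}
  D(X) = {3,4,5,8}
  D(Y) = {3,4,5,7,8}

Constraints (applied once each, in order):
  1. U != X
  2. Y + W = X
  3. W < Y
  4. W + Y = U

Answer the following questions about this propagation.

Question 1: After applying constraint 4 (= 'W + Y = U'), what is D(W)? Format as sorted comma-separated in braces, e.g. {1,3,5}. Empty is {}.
Answer: {3,4}

Derivation:
Constraint 1 (U != X) on D(U)={3,4,5,6,7,8} D(X)={3,4,5,8}: no change
Constraint 2 (Y + W = X) on D(Y)={3,4,5,7,8} D(W)={3,4,5,6,7,8} D(X)={3,4,5,8}: Y {3,4,5,7,8}->{3,4,5}; W {3,4,5,6,7,8}->{3,4,5}; X {3,4,5,8}->{8}
Constraint 3 (W < Y) on D(W)={3,4,5} D(Y)={3,4,5}: W {3,4,5}->{3,4}; Y {3,4,5}->{4,5}
Constraint 4 (W + Y = U) on D(W)={3,4} D(Y)={4,5} D(U)={3,4,5,6,7,8}: U {3,4,5,6,7,8}->{7,8}
So after constraint 4: D(W) = {3,4}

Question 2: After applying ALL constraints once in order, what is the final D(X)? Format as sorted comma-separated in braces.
Constraint 1 (U != X) on D(U)={3,4,5,6,7,8} D(X)={3,4,5,8}: no change
Constraint 2 (Y + W = X) on D(Y)={3,4,5,7,8} D(W)={3,4,5,6,7,8} D(X)={3,4,5,8}: Y {3,4,5,7,8}->{3,4,5}; W {3,4,5,6,7,8}->{3,4,5}; X {3,4,5,8}->{8}
Constraint 3 (W < Y) on D(W)={3,4,5} D(Y)={3,4,5}: W {3,4,5}->{3,4}; Y {3,4,5}->{4,5}
Constraint 4 (W + Y = U) on D(W)={3,4} D(Y)={4,5} D(U)={3,4,5,6,7,8}: U {3,4,5,6,7,8}->{7,8}
So after all 4 constraints: D(X) = {8}

Answer: {8}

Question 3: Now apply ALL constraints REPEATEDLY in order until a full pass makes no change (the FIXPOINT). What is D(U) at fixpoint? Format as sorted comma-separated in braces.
pass 0 (initial): D(U)={3,4,5,6,7,8}
pass 1: U {3,4,5,6,7,8}->{7,8}; W {3,4,5,6,7,8}->{3,4}; X {3,4,5,8}->{8}; Y {3,4,5,7,8}->{4,5}
pass 2: U {7,8}->{7}; W {3,4}->{3}; Y {4,5}->{4}
pass 3: U {7}->{}; W {3}->{}; X {8}->{}; Y {4}->{}
pass 4: no change
Fixpoint after 4 passes: D(U) = {}

Answer: {}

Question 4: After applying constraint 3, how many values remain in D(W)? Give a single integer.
Constraint 1 (U != X) on D(U)={3,4,5,6,7,8} D(X)={3,4,5,8}: no change
Constraint 2 (Y + W = X) on D(Y)={3,4,5,7,8} D(W)={3,4,5,6,7,8} D(X)={3,4,5,8}: Y {3,4,5,7,8}->{3,4,5}; W {3,4,5,6,7,8}->{3,4,5}; X {3,4,5,8}->{8}
Constraint 3 (W < Y) on D(W)={3,4,5} D(Y)={3,4,5}: W {3,4,5}->{3,4}; Y {3,4,5}->{4,5}
So after constraint 3: D(W)={3,4}, size = 2

Answer: 2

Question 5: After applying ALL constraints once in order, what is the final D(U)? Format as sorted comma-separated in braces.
Answer: {7,8}

Derivation:
Constraint 1 (U != X) on D(U)={3,4,5,6,7,8} D(X)={3,4,5,8}: no change
Constraint 2 (Y + W = X) on D(Y)={3,4,5,7,8} D(W)={3,4,5,6,7,8} D(X)={3,4,5,8}: Y {3,4,5,7,8}->{3,4,5}; W {3,4,5,6,7,8}->{3,4,5}; X {3,4,5,8}->{8}
Constraint 3 (W < Y) on D(W)={3,4,5} D(Y)={3,4,5}: W {3,4,5}->{3,4}; Y {3,4,5}->{4,5}
Constraint 4 (W + Y = U) on D(W)={3,4} D(Y)={4,5} D(U)={3,4,5,6,7,8}: U {3,4,5,6,7,8}->{7,8}
So after all 4 constraints: D(U) = {7,8}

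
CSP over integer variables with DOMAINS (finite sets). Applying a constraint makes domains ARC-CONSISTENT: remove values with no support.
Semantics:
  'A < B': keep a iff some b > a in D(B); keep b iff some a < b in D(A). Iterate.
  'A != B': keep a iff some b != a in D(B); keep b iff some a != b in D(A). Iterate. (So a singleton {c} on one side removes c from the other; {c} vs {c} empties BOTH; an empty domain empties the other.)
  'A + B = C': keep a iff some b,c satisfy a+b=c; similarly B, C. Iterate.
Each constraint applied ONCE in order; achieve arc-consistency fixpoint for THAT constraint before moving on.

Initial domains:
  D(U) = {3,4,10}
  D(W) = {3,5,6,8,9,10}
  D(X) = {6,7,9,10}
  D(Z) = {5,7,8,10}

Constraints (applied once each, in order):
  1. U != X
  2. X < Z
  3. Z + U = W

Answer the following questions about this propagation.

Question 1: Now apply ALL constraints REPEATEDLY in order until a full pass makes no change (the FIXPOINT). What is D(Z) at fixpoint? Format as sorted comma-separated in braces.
Answer: {7}

Derivation:
pass 0 (initial): D(Z)={5,7,8,10}
pass 1: U {3,4,10}->{3}; W {3,5,6,8,9,10}->{10}; X {6,7,9,10}->{6,7,9}; Z {5,7,8,10}->{7}
pass 2: X {6,7,9}->{6}
pass 3: no change
Fixpoint after 3 passes: D(Z) = {7}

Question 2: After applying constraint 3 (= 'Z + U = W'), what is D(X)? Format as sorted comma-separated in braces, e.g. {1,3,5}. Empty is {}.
Answer: {6,7,9}

Derivation:
Constraint 1 (U != X) on D(U)={3,4,10} D(X)={6,7,9,10}: no change
Constraint 2 (X < Z) on D(X)={6,7,9,10} D(Z)={5,7,8,10}: X {6,7,9,10}->{6,7,9}; Z {5,7,8,10}->{7,8,10}
Constraint 3 (Z + U = W) on D(Z)={7,8,10} D(U)={3,4,10} D(W)={3,5,6,8,9,10}: Z {7,8,10}->{7}; U {3,4,10}->{3}; W {3,5,6,8,9,10}->{10}
So after constraint 3: D(X) = {6,7,9}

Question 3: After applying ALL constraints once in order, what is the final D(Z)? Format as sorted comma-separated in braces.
Constraint 1 (U != X) on D(U)={3,4,10} D(X)={6,7,9,10}: no change
Constraint 2 (X < Z) on D(X)={6,7,9,10} D(Z)={5,7,8,10}: X {6,7,9,10}->{6,7,9}; Z {5,7,8,10}->{7,8,10}
Constraint 3 (Z + U = W) on D(Z)={7,8,10} D(U)={3,4,10} D(W)={3,5,6,8,9,10}: Z {7,8,10}->{7}; U {3,4,10}->{3}; W {3,5,6,8,9,10}->{10}
So after all 3 constraints: D(Z) = {7}

Answer: {7}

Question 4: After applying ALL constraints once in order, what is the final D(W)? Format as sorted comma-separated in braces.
Answer: {10}

Derivation:
Constraint 1 (U != X) on D(U)={3,4,10} D(X)={6,7,9,10}: no change
Constraint 2 (X < Z) on D(X)={6,7,9,10} D(Z)={5,7,8,10}: X {6,7,9,10}->{6,7,9}; Z {5,7,8,10}->{7,8,10}
Constraint 3 (Z + U = W) on D(Z)={7,8,10} D(U)={3,4,10} D(W)={3,5,6,8,9,10}: Z {7,8,10}->{7}; U {3,4,10}->{3}; W {3,5,6,8,9,10}->{10}
So after all 3 constraints: D(W) = {10}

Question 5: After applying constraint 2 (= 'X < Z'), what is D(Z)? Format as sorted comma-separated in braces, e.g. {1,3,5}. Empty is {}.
Answer: {7,8,10}

Derivation:
Constraint 1 (U != X) on D(U)={3,4,10} D(X)={6,7,9,10}: no change
Constraint 2 (X < Z) on D(X)={6,7,9,10} D(Z)={5,7,8,10}: X {6,7,9,10}->{6,7,9}; Z {5,7,8,10}->{7,8,10}
So after constraint 2: D(Z) = {7,8,10}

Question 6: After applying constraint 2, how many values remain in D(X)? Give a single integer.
Constraint 1 (U != X) on D(U)={3,4,10} D(X)={6,7,9,10}: no change
Constraint 2 (X < Z) on D(X)={6,7,9,10} D(Z)={5,7,8,10}: X {6,7,9,10}->{6,7,9}; Z {5,7,8,10}->{7,8,10}
So after constraint 2: D(X)={6,7,9}, size = 3

Answer: 3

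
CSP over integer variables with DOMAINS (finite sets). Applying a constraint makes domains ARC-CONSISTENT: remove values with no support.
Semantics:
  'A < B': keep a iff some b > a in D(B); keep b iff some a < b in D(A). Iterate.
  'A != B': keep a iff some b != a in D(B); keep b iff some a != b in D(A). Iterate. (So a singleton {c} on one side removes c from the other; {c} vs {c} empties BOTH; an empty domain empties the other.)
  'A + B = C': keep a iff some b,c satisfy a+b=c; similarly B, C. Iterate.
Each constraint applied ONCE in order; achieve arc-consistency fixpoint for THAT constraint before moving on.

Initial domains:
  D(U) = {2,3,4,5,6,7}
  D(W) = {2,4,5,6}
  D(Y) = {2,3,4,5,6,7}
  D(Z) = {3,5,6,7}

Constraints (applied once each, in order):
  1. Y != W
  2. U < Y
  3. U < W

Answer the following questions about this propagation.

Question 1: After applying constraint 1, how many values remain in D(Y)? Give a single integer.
Constraint 1 (Y != W) on D(Y)={2,3,4,5,6,7} D(W)={2,4,5,6}: no change
So after constraint 1: D(Y)={2,3,4,5,6,7}, size = 6

Answer: 6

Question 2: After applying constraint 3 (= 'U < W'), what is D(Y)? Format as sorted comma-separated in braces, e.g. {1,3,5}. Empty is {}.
Answer: {3,4,5,6,7}

Derivation:
Constraint 1 (Y != W) on D(Y)={2,3,4,5,6,7} D(W)={2,4,5,6}: no change
Constraint 2 (U < Y) on D(U)={2,3,4,5,6,7} D(Y)={2,3,4,5,6,7}: U {2,3,4,5,6,7}->{2,3,4,5,6}; Y {2,3,4,5,6,7}->{3,4,5,6,7}
Constraint 3 (U < W) on D(U)={2,3,4,5,6} D(W)={2,4,5,6}: U {2,3,4,5,6}->{2,3,4,5}; W {2,4,5,6}->{4,5,6}
So after constraint 3: D(Y) = {3,4,5,6,7}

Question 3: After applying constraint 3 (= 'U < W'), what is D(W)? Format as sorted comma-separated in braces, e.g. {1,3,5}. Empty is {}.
Constraint 1 (Y != W) on D(Y)={2,3,4,5,6,7} D(W)={2,4,5,6}: no change
Constraint 2 (U < Y) on D(U)={2,3,4,5,6,7} D(Y)={2,3,4,5,6,7}: U {2,3,4,5,6,7}->{2,3,4,5,6}; Y {2,3,4,5,6,7}->{3,4,5,6,7}
Constraint 3 (U < W) on D(U)={2,3,4,5,6} D(W)={2,4,5,6}: U {2,3,4,5,6}->{2,3,4,5}; W {2,4,5,6}->{4,5,6}
So after constraint 3: D(W) = {4,5,6}

Answer: {4,5,6}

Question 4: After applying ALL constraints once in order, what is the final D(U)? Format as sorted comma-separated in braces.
Constraint 1 (Y != W) on D(Y)={2,3,4,5,6,7} D(W)={2,4,5,6}: no change
Constraint 2 (U < Y) on D(U)={2,3,4,5,6,7} D(Y)={2,3,4,5,6,7}: U {2,3,4,5,6,7}->{2,3,4,5,6}; Y {2,3,4,5,6,7}->{3,4,5,6,7}
Constraint 3 (U < W) on D(U)={2,3,4,5,6} D(W)={2,4,5,6}: U {2,3,4,5,6}->{2,3,4,5}; W {2,4,5,6}->{4,5,6}
So after all 3 constraints: D(U) = {2,3,4,5}

Answer: {2,3,4,5}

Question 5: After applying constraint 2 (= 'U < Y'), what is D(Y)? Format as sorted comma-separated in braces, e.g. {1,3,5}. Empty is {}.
Constraint 1 (Y != W) on D(Y)={2,3,4,5,6,7} D(W)={2,4,5,6}: no change
Constraint 2 (U < Y) on D(U)={2,3,4,5,6,7} D(Y)={2,3,4,5,6,7}: U {2,3,4,5,6,7}->{2,3,4,5,6}; Y {2,3,4,5,6,7}->{3,4,5,6,7}
So after constraint 2: D(Y) = {3,4,5,6,7}

Answer: {3,4,5,6,7}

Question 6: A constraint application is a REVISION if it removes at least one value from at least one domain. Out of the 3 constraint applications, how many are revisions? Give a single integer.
Constraint 1 (Y != W) on D(Y)={2,3,4,5,6,7} D(W)={2,4,5,6}: no change => not a revision
Constraint 2 (U < Y) on D(U)={2,3,4,5,6,7} D(Y)={2,3,4,5,6,7}: U {2,3,4,5,6,7}->{2,3,4,5,6}; Y {2,3,4,5,6,7}->{3,4,5,6,7} => REVISION
Constraint 3 (U < W) on D(U)={2,3,4,5,6} D(W)={2,4,5,6}: U {2,3,4,5,6}->{2,3,4,5}; W {2,4,5,6}->{4,5,6} => REVISION
Total revisions = 2

Answer: 2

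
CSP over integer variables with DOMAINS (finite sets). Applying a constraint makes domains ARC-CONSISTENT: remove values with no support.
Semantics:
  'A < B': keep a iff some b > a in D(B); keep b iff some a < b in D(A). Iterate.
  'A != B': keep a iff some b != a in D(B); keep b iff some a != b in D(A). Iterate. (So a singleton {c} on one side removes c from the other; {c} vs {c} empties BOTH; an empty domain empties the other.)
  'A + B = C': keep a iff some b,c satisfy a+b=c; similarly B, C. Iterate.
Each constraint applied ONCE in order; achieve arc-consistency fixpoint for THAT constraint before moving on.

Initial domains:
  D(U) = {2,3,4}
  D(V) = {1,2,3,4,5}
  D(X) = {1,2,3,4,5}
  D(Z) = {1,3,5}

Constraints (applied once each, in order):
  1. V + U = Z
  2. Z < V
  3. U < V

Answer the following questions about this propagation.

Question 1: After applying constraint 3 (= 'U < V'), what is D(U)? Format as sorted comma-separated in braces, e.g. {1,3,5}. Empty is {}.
Answer: {}

Derivation:
Constraint 1 (V + U = Z) on D(V)={1,2,3,4,5} D(U)={2,3,4} D(Z)={1,3,5}: V {1,2,3,4,5}->{1,2,3}; Z {1,3,5}->{3,5}
Constraint 2 (Z < V) on D(Z)={3,5} D(V)={1,2,3}: Z {3,5}->{}; V {1,2,3}->{}
Constraint 3 (U < V) on D(U)={2,3,4} D(V)={}: U {2,3,4}->{}
So after constraint 3: D(U) = {}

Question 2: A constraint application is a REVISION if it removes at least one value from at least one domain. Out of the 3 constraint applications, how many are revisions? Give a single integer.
Answer: 3

Derivation:
Constraint 1 (V + U = Z) on D(V)={1,2,3,4,5} D(U)={2,3,4} D(Z)={1,3,5}: V {1,2,3,4,5}->{1,2,3}; Z {1,3,5}->{3,5} => REVISION
Constraint 2 (Z < V) on D(Z)={3,5} D(V)={1,2,3}: Z {3,5}->{}; V {1,2,3}->{} => REVISION
Constraint 3 (U < V) on D(U)={2,3,4} D(V)={}: U {2,3,4}->{} => REVISION
Total revisions = 3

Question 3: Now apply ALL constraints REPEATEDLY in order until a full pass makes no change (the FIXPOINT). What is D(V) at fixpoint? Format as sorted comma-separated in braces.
pass 0 (initial): D(V)={1,2,3,4,5}
pass 1: U {2,3,4}->{}; V {1,2,3,4,5}->{}; Z {1,3,5}->{}
pass 2: no change
Fixpoint after 2 passes: D(V) = {}

Answer: {}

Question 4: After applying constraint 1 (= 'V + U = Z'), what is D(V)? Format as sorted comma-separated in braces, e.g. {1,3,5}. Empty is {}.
Constraint 1 (V + U = Z) on D(V)={1,2,3,4,5} D(U)={2,3,4} D(Z)={1,3,5}: V {1,2,3,4,5}->{1,2,3}; Z {1,3,5}->{3,5}
So after constraint 1: D(V) = {1,2,3}

Answer: {1,2,3}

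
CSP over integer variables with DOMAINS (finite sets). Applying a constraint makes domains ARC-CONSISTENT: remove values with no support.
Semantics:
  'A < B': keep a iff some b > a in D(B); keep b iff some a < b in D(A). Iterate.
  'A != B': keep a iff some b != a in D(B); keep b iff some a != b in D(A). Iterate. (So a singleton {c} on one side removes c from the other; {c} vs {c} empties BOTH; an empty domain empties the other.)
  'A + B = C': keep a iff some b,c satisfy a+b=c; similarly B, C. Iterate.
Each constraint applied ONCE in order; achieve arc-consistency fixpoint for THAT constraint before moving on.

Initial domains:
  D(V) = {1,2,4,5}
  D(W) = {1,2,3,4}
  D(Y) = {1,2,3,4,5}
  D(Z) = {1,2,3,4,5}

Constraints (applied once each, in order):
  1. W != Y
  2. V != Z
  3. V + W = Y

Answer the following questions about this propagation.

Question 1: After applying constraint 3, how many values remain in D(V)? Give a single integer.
Answer: 3

Derivation:
Constraint 1 (W != Y) on D(W)={1,2,3,4} D(Y)={1,2,3,4,5}: no change
Constraint 2 (V != Z) on D(V)={1,2,4,5} D(Z)={1,2,3,4,5}: no change
Constraint 3 (V + W = Y) on D(V)={1,2,4,5} D(W)={1,2,3,4} D(Y)={1,2,3,4,5}: V {1,2,4,5}->{1,2,4}; Y {1,2,3,4,5}->{2,3,4,5}
So after constraint 3: D(V)={1,2,4}, size = 3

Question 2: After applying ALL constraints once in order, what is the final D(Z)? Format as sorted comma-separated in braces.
Answer: {1,2,3,4,5}

Derivation:
Constraint 1 (W != Y) on D(W)={1,2,3,4} D(Y)={1,2,3,4,5}: no change
Constraint 2 (V != Z) on D(V)={1,2,4,5} D(Z)={1,2,3,4,5}: no change
Constraint 3 (V + W = Y) on D(V)={1,2,4,5} D(W)={1,2,3,4} D(Y)={1,2,3,4,5}: V {1,2,4,5}->{1,2,4}; Y {1,2,3,4,5}->{2,3,4,5}
So after all 3 constraints: D(Z) = {1,2,3,4,5}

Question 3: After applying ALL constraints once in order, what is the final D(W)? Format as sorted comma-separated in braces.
Constraint 1 (W != Y) on D(W)={1,2,3,4} D(Y)={1,2,3,4,5}: no change
Constraint 2 (V != Z) on D(V)={1,2,4,5} D(Z)={1,2,3,4,5}: no change
Constraint 3 (V + W = Y) on D(V)={1,2,4,5} D(W)={1,2,3,4} D(Y)={1,2,3,4,5}: V {1,2,4,5}->{1,2,4}; Y {1,2,3,4,5}->{2,3,4,5}
So after all 3 constraints: D(W) = {1,2,3,4}

Answer: {1,2,3,4}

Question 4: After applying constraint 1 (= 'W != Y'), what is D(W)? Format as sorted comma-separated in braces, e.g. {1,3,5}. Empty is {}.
Constraint 1 (W != Y) on D(W)={1,2,3,4} D(Y)={1,2,3,4,5}: no change
So after constraint 1: D(W) = {1,2,3,4}

Answer: {1,2,3,4}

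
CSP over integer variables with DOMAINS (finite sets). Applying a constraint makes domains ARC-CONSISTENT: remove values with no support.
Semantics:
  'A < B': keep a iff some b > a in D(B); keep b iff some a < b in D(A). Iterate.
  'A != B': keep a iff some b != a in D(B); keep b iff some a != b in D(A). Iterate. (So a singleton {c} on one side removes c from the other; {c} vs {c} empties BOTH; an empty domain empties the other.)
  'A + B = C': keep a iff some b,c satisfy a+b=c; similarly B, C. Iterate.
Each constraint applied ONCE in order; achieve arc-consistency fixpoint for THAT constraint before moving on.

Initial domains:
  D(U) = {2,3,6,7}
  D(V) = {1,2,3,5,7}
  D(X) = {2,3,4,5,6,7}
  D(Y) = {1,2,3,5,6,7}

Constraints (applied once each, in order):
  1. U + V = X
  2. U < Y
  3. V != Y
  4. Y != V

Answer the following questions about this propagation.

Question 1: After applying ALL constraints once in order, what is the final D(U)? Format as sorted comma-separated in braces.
Answer: {2,3,6}

Derivation:
Constraint 1 (U + V = X) on D(U)={2,3,6,7} D(V)={1,2,3,5,7} D(X)={2,3,4,5,6,7}: U {2,3,6,7}->{2,3,6}; V {1,2,3,5,7}->{1,2,3,5}; X {2,3,4,5,6,7}->{3,4,5,6,7}
Constraint 2 (U < Y) on D(U)={2,3,6} D(Y)={1,2,3,5,6,7}: Y {1,2,3,5,6,7}->{3,5,6,7}
Constraint 3 (V != Y) on D(V)={1,2,3,5} D(Y)={3,5,6,7}: no change
Constraint 4 (Y != V) on D(Y)={3,5,6,7} D(V)={1,2,3,5}: no change
So after all 4 constraints: D(U) = {2,3,6}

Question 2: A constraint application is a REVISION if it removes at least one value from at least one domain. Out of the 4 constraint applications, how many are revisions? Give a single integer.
Constraint 1 (U + V = X) on D(U)={2,3,6,7} D(V)={1,2,3,5,7} D(X)={2,3,4,5,6,7}: U {2,3,6,7}->{2,3,6}; V {1,2,3,5,7}->{1,2,3,5}; X {2,3,4,5,6,7}->{3,4,5,6,7} => REVISION
Constraint 2 (U < Y) on D(U)={2,3,6} D(Y)={1,2,3,5,6,7}: Y {1,2,3,5,6,7}->{3,5,6,7} => REVISION
Constraint 3 (V != Y) on D(V)={1,2,3,5} D(Y)={3,5,6,7}: no change => not a revision
Constraint 4 (Y != V) on D(Y)={3,5,6,7} D(V)={1,2,3,5}: no change => not a revision
Total revisions = 2

Answer: 2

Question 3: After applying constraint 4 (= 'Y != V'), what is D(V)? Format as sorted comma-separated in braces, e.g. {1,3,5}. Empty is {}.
Constraint 1 (U + V = X) on D(U)={2,3,6,7} D(V)={1,2,3,5,7} D(X)={2,3,4,5,6,7}: U {2,3,6,7}->{2,3,6}; V {1,2,3,5,7}->{1,2,3,5}; X {2,3,4,5,6,7}->{3,4,5,6,7}
Constraint 2 (U < Y) on D(U)={2,3,6} D(Y)={1,2,3,5,6,7}: Y {1,2,3,5,6,7}->{3,5,6,7}
Constraint 3 (V != Y) on D(V)={1,2,3,5} D(Y)={3,5,6,7}: no change
Constraint 4 (Y != V) on D(Y)={3,5,6,7} D(V)={1,2,3,5}: no change
So after constraint 4: D(V) = {1,2,3,5}

Answer: {1,2,3,5}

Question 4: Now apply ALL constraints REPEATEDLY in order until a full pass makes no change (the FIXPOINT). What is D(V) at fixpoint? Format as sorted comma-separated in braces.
Answer: {1,2,3,5}

Derivation:
pass 0 (initial): D(V)={1,2,3,5,7}
pass 1: U {2,3,6,7}->{2,3,6}; V {1,2,3,5,7}->{1,2,3,5}; X {2,3,4,5,6,7}->{3,4,5,6,7}; Y {1,2,3,5,6,7}->{3,5,6,7}
pass 2: no change
Fixpoint after 2 passes: D(V) = {1,2,3,5}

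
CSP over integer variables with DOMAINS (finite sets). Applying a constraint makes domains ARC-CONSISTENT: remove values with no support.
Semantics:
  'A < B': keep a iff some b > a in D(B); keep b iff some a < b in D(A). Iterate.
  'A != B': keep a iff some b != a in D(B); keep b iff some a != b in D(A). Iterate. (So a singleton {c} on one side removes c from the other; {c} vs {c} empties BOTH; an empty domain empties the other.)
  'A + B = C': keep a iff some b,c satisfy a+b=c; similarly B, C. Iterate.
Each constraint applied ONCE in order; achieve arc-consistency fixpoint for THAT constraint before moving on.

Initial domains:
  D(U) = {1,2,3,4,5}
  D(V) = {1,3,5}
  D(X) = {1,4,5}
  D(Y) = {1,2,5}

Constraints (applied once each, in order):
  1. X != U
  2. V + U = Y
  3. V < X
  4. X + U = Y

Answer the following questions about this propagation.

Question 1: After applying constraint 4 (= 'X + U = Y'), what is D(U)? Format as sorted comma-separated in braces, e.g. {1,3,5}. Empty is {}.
Answer: {1}

Derivation:
Constraint 1 (X != U) on D(X)={1,4,5} D(U)={1,2,3,4,5}: no change
Constraint 2 (V + U = Y) on D(V)={1,3,5} D(U)={1,2,3,4,5} D(Y)={1,2,5}: V {1,3,5}->{1,3}; U {1,2,3,4,5}->{1,2,4}; Y {1,2,5}->{2,5}
Constraint 3 (V < X) on D(V)={1,3} D(X)={1,4,5}: X {1,4,5}->{4,5}
Constraint 4 (X + U = Y) on D(X)={4,5} D(U)={1,2,4} D(Y)={2,5}: X {4,5}->{4}; U {1,2,4}->{1}; Y {2,5}->{5}
So after constraint 4: D(U) = {1}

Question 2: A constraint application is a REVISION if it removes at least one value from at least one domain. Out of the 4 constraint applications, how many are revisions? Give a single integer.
Constraint 1 (X != U) on D(X)={1,4,5} D(U)={1,2,3,4,5}: no change => not a revision
Constraint 2 (V + U = Y) on D(V)={1,3,5} D(U)={1,2,3,4,5} D(Y)={1,2,5}: V {1,3,5}->{1,3}; U {1,2,3,4,5}->{1,2,4}; Y {1,2,5}->{2,5} => REVISION
Constraint 3 (V < X) on D(V)={1,3} D(X)={1,4,5}: X {1,4,5}->{4,5} => REVISION
Constraint 4 (X + U = Y) on D(X)={4,5} D(U)={1,2,4} D(Y)={2,5}: X {4,5}->{4}; U {1,2,4}->{1}; Y {2,5}->{5} => REVISION
Total revisions = 3

Answer: 3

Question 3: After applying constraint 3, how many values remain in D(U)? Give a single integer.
Answer: 3

Derivation:
Constraint 1 (X != U) on D(X)={1,4,5} D(U)={1,2,3,4,5}: no change
Constraint 2 (V + U = Y) on D(V)={1,3,5} D(U)={1,2,3,4,5} D(Y)={1,2,5}: V {1,3,5}->{1,3}; U {1,2,3,4,5}->{1,2,4}; Y {1,2,5}->{2,5}
Constraint 3 (V < X) on D(V)={1,3} D(X)={1,4,5}: X {1,4,5}->{4,5}
So after constraint 3: D(U)={1,2,4}, size = 3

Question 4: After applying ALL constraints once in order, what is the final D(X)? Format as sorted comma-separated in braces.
Answer: {4}

Derivation:
Constraint 1 (X != U) on D(X)={1,4,5} D(U)={1,2,3,4,5}: no change
Constraint 2 (V + U = Y) on D(V)={1,3,5} D(U)={1,2,3,4,5} D(Y)={1,2,5}: V {1,3,5}->{1,3}; U {1,2,3,4,5}->{1,2,4}; Y {1,2,5}->{2,5}
Constraint 3 (V < X) on D(V)={1,3} D(X)={1,4,5}: X {1,4,5}->{4,5}
Constraint 4 (X + U = Y) on D(X)={4,5} D(U)={1,2,4} D(Y)={2,5}: X {4,5}->{4}; U {1,2,4}->{1}; Y {2,5}->{5}
So after all 4 constraints: D(X) = {4}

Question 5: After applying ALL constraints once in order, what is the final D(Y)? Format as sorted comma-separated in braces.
Constraint 1 (X != U) on D(X)={1,4,5} D(U)={1,2,3,4,5}: no change
Constraint 2 (V + U = Y) on D(V)={1,3,5} D(U)={1,2,3,4,5} D(Y)={1,2,5}: V {1,3,5}->{1,3}; U {1,2,3,4,5}->{1,2,4}; Y {1,2,5}->{2,5}
Constraint 3 (V < X) on D(V)={1,3} D(X)={1,4,5}: X {1,4,5}->{4,5}
Constraint 4 (X + U = Y) on D(X)={4,5} D(U)={1,2,4} D(Y)={2,5}: X {4,5}->{4}; U {1,2,4}->{1}; Y {2,5}->{5}
So after all 4 constraints: D(Y) = {5}

Answer: {5}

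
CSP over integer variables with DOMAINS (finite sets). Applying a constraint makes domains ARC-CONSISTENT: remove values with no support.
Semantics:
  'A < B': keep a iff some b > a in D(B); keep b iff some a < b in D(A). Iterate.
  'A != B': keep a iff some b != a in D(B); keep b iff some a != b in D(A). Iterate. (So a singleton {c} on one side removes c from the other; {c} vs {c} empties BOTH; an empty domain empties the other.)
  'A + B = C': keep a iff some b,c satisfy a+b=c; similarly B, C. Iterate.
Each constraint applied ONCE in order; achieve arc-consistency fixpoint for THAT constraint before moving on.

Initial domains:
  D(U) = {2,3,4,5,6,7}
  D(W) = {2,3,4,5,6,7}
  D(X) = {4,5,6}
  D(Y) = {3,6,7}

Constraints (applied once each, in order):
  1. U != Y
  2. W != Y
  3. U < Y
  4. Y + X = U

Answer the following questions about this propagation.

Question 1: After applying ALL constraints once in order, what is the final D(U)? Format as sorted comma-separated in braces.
Answer: {}

Derivation:
Constraint 1 (U != Y) on D(U)={2,3,4,5,6,7} D(Y)={3,6,7}: no change
Constraint 2 (W != Y) on D(W)={2,3,4,5,6,7} D(Y)={3,6,7}: no change
Constraint 3 (U < Y) on D(U)={2,3,4,5,6,7} D(Y)={3,6,7}: U {2,3,4,5,6,7}->{2,3,4,5,6}
Constraint 4 (Y + X = U) on D(Y)={3,6,7} D(X)={4,5,6} D(U)={2,3,4,5,6}: Y {3,6,7}->{}; X {4,5,6}->{}; U {2,3,4,5,6}->{}
So after all 4 constraints: D(U) = {}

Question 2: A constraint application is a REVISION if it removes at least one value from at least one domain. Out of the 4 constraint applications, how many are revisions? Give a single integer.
Answer: 2

Derivation:
Constraint 1 (U != Y) on D(U)={2,3,4,5,6,7} D(Y)={3,6,7}: no change => not a revision
Constraint 2 (W != Y) on D(W)={2,3,4,5,6,7} D(Y)={3,6,7}: no change => not a revision
Constraint 3 (U < Y) on D(U)={2,3,4,5,6,7} D(Y)={3,6,7}: U {2,3,4,5,6,7}->{2,3,4,5,6} => REVISION
Constraint 4 (Y + X = U) on D(Y)={3,6,7} D(X)={4,5,6} D(U)={2,3,4,5,6}: Y {3,6,7}->{}; X {4,5,6}->{}; U {2,3,4,5,6}->{} => REVISION
Total revisions = 2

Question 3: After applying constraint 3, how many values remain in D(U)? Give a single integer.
Constraint 1 (U != Y) on D(U)={2,3,4,5,6,7} D(Y)={3,6,7}: no change
Constraint 2 (W != Y) on D(W)={2,3,4,5,6,7} D(Y)={3,6,7}: no change
Constraint 3 (U < Y) on D(U)={2,3,4,5,6,7} D(Y)={3,6,7}: U {2,3,4,5,6,7}->{2,3,4,5,6}
So after constraint 3: D(U)={2,3,4,5,6}, size = 5

Answer: 5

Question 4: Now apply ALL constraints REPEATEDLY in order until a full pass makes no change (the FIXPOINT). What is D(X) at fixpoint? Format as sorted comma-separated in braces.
Answer: {}

Derivation:
pass 0 (initial): D(X)={4,5,6}
pass 1: U {2,3,4,5,6,7}->{}; X {4,5,6}->{}; Y {3,6,7}->{}
pass 2: W {2,3,4,5,6,7}->{}
pass 3: no change
Fixpoint after 3 passes: D(X) = {}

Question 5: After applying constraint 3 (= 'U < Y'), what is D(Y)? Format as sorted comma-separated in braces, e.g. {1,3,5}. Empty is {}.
Answer: {3,6,7}

Derivation:
Constraint 1 (U != Y) on D(U)={2,3,4,5,6,7} D(Y)={3,6,7}: no change
Constraint 2 (W != Y) on D(W)={2,3,4,5,6,7} D(Y)={3,6,7}: no change
Constraint 3 (U < Y) on D(U)={2,3,4,5,6,7} D(Y)={3,6,7}: U {2,3,4,5,6,7}->{2,3,4,5,6}
So after constraint 3: D(Y) = {3,6,7}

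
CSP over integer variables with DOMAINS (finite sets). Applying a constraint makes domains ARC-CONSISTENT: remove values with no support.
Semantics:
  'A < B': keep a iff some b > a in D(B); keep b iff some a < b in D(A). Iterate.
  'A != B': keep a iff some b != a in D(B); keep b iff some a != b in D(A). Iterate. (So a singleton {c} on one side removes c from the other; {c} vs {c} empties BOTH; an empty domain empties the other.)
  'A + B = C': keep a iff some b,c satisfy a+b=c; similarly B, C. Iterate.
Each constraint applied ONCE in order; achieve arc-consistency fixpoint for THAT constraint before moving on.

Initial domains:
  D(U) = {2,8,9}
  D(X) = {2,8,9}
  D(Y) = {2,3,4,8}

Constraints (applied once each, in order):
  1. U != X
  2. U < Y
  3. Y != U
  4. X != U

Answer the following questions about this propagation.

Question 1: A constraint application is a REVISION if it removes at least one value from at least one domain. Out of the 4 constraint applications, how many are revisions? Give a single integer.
Constraint 1 (U != X) on D(U)={2,8,9} D(X)={2,8,9}: no change => not a revision
Constraint 2 (U < Y) on D(U)={2,8,9} D(Y)={2,3,4,8}: U {2,8,9}->{2}; Y {2,3,4,8}->{3,4,8} => REVISION
Constraint 3 (Y != U) on D(Y)={3,4,8} D(U)={2}: no change => not a revision
Constraint 4 (X != U) on D(X)={2,8,9} D(U)={2}: X {2,8,9}->{8,9} => REVISION
Total revisions = 2

Answer: 2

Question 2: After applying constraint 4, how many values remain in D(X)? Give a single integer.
Constraint 1 (U != X) on D(U)={2,8,9} D(X)={2,8,9}: no change
Constraint 2 (U < Y) on D(U)={2,8,9} D(Y)={2,3,4,8}: U {2,8,9}->{2}; Y {2,3,4,8}->{3,4,8}
Constraint 3 (Y != U) on D(Y)={3,4,8} D(U)={2}: no change
Constraint 4 (X != U) on D(X)={2,8,9} D(U)={2}: X {2,8,9}->{8,9}
So after constraint 4: D(X)={8,9}, size = 2

Answer: 2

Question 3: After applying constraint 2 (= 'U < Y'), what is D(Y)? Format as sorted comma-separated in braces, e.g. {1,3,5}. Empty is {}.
Constraint 1 (U != X) on D(U)={2,8,9} D(X)={2,8,9}: no change
Constraint 2 (U < Y) on D(U)={2,8,9} D(Y)={2,3,4,8}: U {2,8,9}->{2}; Y {2,3,4,8}->{3,4,8}
So after constraint 2: D(Y) = {3,4,8}

Answer: {3,4,8}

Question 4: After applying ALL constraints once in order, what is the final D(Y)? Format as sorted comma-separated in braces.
Answer: {3,4,8}

Derivation:
Constraint 1 (U != X) on D(U)={2,8,9} D(X)={2,8,9}: no change
Constraint 2 (U < Y) on D(U)={2,8,9} D(Y)={2,3,4,8}: U {2,8,9}->{2}; Y {2,3,4,8}->{3,4,8}
Constraint 3 (Y != U) on D(Y)={3,4,8} D(U)={2}: no change
Constraint 4 (X != U) on D(X)={2,8,9} D(U)={2}: X {2,8,9}->{8,9}
So after all 4 constraints: D(Y) = {3,4,8}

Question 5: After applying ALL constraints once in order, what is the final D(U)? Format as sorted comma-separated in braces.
Answer: {2}

Derivation:
Constraint 1 (U != X) on D(U)={2,8,9} D(X)={2,8,9}: no change
Constraint 2 (U < Y) on D(U)={2,8,9} D(Y)={2,3,4,8}: U {2,8,9}->{2}; Y {2,3,4,8}->{3,4,8}
Constraint 3 (Y != U) on D(Y)={3,4,8} D(U)={2}: no change
Constraint 4 (X != U) on D(X)={2,8,9} D(U)={2}: X {2,8,9}->{8,9}
So after all 4 constraints: D(U) = {2}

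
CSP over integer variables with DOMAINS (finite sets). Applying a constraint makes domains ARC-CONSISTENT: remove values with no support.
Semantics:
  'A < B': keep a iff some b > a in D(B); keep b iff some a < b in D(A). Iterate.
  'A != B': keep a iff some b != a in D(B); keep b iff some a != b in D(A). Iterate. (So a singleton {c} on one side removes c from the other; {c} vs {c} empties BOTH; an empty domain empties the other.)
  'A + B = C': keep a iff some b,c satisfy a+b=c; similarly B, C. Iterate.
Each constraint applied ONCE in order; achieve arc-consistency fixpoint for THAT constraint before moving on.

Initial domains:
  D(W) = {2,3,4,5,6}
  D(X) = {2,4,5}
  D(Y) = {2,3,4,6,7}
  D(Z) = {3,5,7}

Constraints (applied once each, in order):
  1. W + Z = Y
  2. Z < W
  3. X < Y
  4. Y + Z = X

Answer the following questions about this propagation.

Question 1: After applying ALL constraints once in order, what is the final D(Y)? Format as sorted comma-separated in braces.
Constraint 1 (W + Z = Y) on D(W)={2,3,4,5,6} D(Z)={3,5,7} D(Y)={2,3,4,6,7}: W {2,3,4,5,6}->{2,3,4}; Z {3,5,7}->{3,5}; Y {2,3,4,6,7}->{6,7}
Constraint 2 (Z < W) on D(Z)={3,5} D(W)={2,3,4}: Z {3,5}->{3}; W {2,3,4}->{4}
Constraint 3 (X < Y) on D(X)={2,4,5} D(Y)={6,7}: no change
Constraint 4 (Y + Z = X) on D(Y)={6,7} D(Z)={3} D(X)={2,4,5}: Y {6,7}->{}; Z {3}->{}; X {2,4,5}->{}
So after all 4 constraints: D(Y) = {}

Answer: {}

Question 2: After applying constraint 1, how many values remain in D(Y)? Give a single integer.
Constraint 1 (W + Z = Y) on D(W)={2,3,4,5,6} D(Z)={3,5,7} D(Y)={2,3,4,6,7}: W {2,3,4,5,6}->{2,3,4}; Z {3,5,7}->{3,5}; Y {2,3,4,6,7}->{6,7}
So after constraint 1: D(Y)={6,7}, size = 2

Answer: 2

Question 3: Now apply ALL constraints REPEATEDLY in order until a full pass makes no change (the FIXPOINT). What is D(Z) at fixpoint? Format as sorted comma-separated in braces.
Answer: {}

Derivation:
pass 0 (initial): D(Z)={3,5,7}
pass 1: W {2,3,4,5,6}->{4}; X {2,4,5}->{}; Y {2,3,4,6,7}->{}; Z {3,5,7}->{}
pass 2: W {4}->{}
pass 3: no change
Fixpoint after 3 passes: D(Z) = {}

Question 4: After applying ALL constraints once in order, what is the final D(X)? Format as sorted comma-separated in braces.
Answer: {}

Derivation:
Constraint 1 (W + Z = Y) on D(W)={2,3,4,5,6} D(Z)={3,5,7} D(Y)={2,3,4,6,7}: W {2,3,4,5,6}->{2,3,4}; Z {3,5,7}->{3,5}; Y {2,3,4,6,7}->{6,7}
Constraint 2 (Z < W) on D(Z)={3,5} D(W)={2,3,4}: Z {3,5}->{3}; W {2,3,4}->{4}
Constraint 3 (X < Y) on D(X)={2,4,5} D(Y)={6,7}: no change
Constraint 4 (Y + Z = X) on D(Y)={6,7} D(Z)={3} D(X)={2,4,5}: Y {6,7}->{}; Z {3}->{}; X {2,4,5}->{}
So after all 4 constraints: D(X) = {}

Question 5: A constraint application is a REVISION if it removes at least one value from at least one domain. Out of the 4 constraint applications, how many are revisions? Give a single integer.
Constraint 1 (W + Z = Y) on D(W)={2,3,4,5,6} D(Z)={3,5,7} D(Y)={2,3,4,6,7}: W {2,3,4,5,6}->{2,3,4}; Z {3,5,7}->{3,5}; Y {2,3,4,6,7}->{6,7} => REVISION
Constraint 2 (Z < W) on D(Z)={3,5} D(W)={2,3,4}: Z {3,5}->{3}; W {2,3,4}->{4} => REVISION
Constraint 3 (X < Y) on D(X)={2,4,5} D(Y)={6,7}: no change => not a revision
Constraint 4 (Y + Z = X) on D(Y)={6,7} D(Z)={3} D(X)={2,4,5}: Y {6,7}->{}; Z {3}->{}; X {2,4,5}->{} => REVISION
Total revisions = 3

Answer: 3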